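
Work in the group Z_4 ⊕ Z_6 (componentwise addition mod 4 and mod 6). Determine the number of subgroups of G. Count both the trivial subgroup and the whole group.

16

|G| = 24, so by Lagrange every subgroup order divides 24. Divisors: 1, 2, 3, 4, 6, 8, 12, 24.
Subgroups by order — order 1: 1; order 2: 3; order 3: 1; order 4: 3; order 6: 3; order 8: 1; order 12: 3; order 24: 1.
Total: 1 + 3 + 1 + 3 + 3 + 1 + 3 + 1 = 16.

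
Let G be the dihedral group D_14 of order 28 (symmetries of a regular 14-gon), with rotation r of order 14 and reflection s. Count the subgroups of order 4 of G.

7

|G| = 28 and 4 | 28, so subgroups of order 4 are possible by Lagrange.
The subgroups of order 4 are: {e, r^7, r^3s, r^10s}; {e, r^7, r^4s, r^11s}; {e, r^7, r^5s, r^12s}; {e, r^7, r^6s, r^13s}; … (7 in all).
So G has 7 subgroups of order 4.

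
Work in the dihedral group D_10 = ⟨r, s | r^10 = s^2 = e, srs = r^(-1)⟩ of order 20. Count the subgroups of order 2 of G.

11

|G| = 20 and 2 | 20, so subgroups of order 2 are possible by Lagrange.
The subgroups of order 2 are: {e, r^2s}; {e, r^3s}; {e, r^4s}; {e, r^5}; … (11 in all).
So G has 11 subgroups of order 2.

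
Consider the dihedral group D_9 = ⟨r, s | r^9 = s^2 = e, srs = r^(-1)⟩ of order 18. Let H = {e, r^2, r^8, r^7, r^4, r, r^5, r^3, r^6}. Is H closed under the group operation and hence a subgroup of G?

Yes

|H| = 9 divides |G| = 18, consistent with Lagrange.
H contains the identity, every element's inverse is in H, and H is closed under ·: it is a subgroup.
In fact H = ⟨r^4⟩.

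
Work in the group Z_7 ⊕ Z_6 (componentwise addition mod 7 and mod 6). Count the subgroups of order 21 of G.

1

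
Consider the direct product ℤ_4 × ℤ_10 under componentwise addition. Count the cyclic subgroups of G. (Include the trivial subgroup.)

A cyclic subgroup of order d is generated by each of its φ(d) elements of order d, so the cyclic subgroups of order d number (#elements of order d)/φ(d).
Cyclic subgroups by order — order 1: 1; order 2: 3; order 4: 2; order 5: 1; order 10: 3; order 20: 2.
Total: 12.

12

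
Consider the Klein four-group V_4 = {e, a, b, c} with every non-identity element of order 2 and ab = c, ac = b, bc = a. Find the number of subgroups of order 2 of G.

3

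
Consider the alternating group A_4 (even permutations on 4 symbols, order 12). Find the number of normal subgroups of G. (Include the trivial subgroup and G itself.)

3

G has 10 subgroups. Checking conjugation-invariance by order — order 1: 1/1 normal; order 2: 0/3 normal; order 3: 0/4 normal; order 4: 1/1 normal; order 12: 1/1 normal.
Total normal subgroups: 3.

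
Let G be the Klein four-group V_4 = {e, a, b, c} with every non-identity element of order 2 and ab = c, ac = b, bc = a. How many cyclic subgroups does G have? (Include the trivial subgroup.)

4

Each element a generates a cyclic subgroup ⟨a⟩; distinct elements may generate the same one (a cyclic group of order d has φ(d) generators).
Cyclic subgroups by order — order 1: 1; order 2: 3.
Total: 4.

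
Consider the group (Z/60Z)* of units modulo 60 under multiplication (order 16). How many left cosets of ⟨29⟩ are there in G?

8

|⟨29⟩| = 2 and |G| = 16.
By Lagrange, [G : H] = |G|/|H| = 16/2 = 8.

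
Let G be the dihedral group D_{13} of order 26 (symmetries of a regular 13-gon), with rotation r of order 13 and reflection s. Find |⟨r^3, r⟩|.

|⟨r^3⟩| = 13 and |⟨r⟩| = 13, so |H| is a multiple of lcm(13, 13) = 13 and divides |G| = 26.
Closing under the operation: H = {e, r, r^2, r^3, r^4, r^5, r^6, r^7, r^8, r^9, r^10, r^11, r^12}, so |H| = 13.

13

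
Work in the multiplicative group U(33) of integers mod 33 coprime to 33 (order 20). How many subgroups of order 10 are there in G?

|G| = 20 and 10 | 20, so subgroups of order 10 are possible by Lagrange.
The subgroups of order 10 are: {1, 4, 7, 10, 13, 16, 19, 25, 28, 31}; {1, 4, 5, 14, 16, 20, 23, 25, 26, 31}; {1, 2, 4, 8, 16, 17, 25, 29, 31, 32}.
So G has 3 subgroups of order 10.

3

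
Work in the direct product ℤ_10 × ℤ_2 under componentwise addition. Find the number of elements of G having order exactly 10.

An element (a,b) has order lcm(ord(a), ord(b)); count pairs with lcm equal to 10.
Enumerating gives 12 such elements.

12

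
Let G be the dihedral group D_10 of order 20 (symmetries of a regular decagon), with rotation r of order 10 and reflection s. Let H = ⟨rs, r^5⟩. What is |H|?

4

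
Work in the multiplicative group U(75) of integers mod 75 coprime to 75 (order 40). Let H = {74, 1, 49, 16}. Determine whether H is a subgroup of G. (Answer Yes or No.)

No

16 ∈ H but its inverse 61 ∉ H, so H is not a subgroup.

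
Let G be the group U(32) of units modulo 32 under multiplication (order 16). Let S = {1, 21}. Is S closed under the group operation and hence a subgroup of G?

No

21 ∈ S but its inverse 29 ∉ S, so S is not a subgroup.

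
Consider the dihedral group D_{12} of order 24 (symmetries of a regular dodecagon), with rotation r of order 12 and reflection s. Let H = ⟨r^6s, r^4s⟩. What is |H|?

|⟨r^6s⟩| = 2 and |⟨r^4s⟩| = 2, so |H| is a multiple of lcm(2, 2) = 2 and divides |G| = 24.
Closing under the operation: H = {e, r^2, r^4, r^6, r^8, r^10, s, r^2s, r^4s, r^6s, r^8s, r^10s}, so |H| = 12.

12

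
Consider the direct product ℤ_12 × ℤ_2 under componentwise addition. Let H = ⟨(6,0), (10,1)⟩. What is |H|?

12

|⟨(6,0)⟩| = 2 and |⟨(10,1)⟩| = 6, so |H| is a multiple of lcm(2, 6) = 6 and divides |G| = 24.
Closing under the operation: H = {(0,0), (0,1), (2,0), (2,1), (4,0), (4,1), (6,0), (6,1), (8,0), (8,1), (10,0), (10,1)}, so |H| = 12.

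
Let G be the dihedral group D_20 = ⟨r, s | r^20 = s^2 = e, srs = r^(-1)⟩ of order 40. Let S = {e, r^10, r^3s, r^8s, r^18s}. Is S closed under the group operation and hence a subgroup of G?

Closure fails: r^10 · r^3s = r^13s ∉ S. So S is not a subgroup.

No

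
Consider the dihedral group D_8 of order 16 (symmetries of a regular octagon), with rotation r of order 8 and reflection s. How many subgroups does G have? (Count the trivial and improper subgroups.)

19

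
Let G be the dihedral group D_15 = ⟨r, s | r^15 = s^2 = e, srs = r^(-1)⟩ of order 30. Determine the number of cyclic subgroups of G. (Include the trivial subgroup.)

19

Group the elements of G by the cyclic subgroup they generate; each cyclic subgroup of order d accounts for φ(d) elements.
Cyclic subgroups by order — order 1: 1; order 2: 15; order 3: 1; order 5: 1; order 15: 1.
Total: 19.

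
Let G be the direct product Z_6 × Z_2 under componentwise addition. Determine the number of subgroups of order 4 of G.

1

|G| = 12 and 4 | 12, so subgroups of order 4 are possible by Lagrange.
The subgroups of order 4 are: {(0,0), (0,1), (3,0), (3,1)}.
So G has 1 subgroup of order 4.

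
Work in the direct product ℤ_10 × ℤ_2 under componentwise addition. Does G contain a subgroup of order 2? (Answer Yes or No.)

2 | 20. A subgroup of order 2 is {(0,0), (0,1)}.

Yes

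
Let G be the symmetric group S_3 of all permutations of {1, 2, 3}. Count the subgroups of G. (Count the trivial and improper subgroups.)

|G| = 6, so by Lagrange every subgroup order divides 6. Divisors: 1, 2, 3, 6.
Subgroups by order — order 1: 1; order 2: 3; order 3: 1; order 6: 1.
Total: 1 + 3 + 1 + 1 = 6.

6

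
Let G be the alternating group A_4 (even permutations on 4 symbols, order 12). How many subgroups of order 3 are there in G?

|G| = 12 and 3 | 12, so subgroups of order 3 are possible by Lagrange.
The subgroups of order 3 are: {e, (1 2 3), (1 3 2)}; {e, (1 2 4), (1 4 2)}; {e, (1 3 4), (1 4 3)}; {e, (2 3 4), (2 4 3)}.
So G has 4 subgroups of order 3.

4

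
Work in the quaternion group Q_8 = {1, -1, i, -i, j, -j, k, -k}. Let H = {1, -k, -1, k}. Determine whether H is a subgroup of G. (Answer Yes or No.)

Yes

|H| = 4 divides |G| = 8, consistent with Lagrange.
H contains the identity, every element's inverse is in H, and H is closed under ·: it is a subgroup.
In fact H = ⟨-k⟩.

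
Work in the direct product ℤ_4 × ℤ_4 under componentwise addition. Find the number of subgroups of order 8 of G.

3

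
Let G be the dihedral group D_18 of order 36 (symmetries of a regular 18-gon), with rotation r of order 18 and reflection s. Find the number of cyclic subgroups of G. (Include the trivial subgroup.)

24

A cyclic subgroup of order d is generated by each of its φ(d) elements of order d, so the cyclic subgroups of order d number (#elements of order d)/φ(d).
Cyclic subgroups by order — order 1: 1; order 2: 19; order 3: 1; order 6: 1; order 9: 1; order 18: 1.
Total: 24.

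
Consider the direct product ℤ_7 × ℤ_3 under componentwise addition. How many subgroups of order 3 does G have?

|G| = 21 and 3 | 21, so subgroups of order 3 are possible by Lagrange.
The subgroups of order 3 are: {(0,0), (0,1), (0,2)}.
So G has 1 subgroup of order 3.

1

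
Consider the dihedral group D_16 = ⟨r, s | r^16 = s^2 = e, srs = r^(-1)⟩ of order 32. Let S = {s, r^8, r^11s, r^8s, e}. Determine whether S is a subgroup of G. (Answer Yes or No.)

|S| = 5 does not divide |G| = 32, so by Lagrange S is not a subgroup.

No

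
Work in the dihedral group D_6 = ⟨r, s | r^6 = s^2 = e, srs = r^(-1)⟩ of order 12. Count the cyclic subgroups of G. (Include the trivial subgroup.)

10

A cyclic subgroup of order d is generated by each of its φ(d) elements of order d, so the cyclic subgroups of order d number (#elements of order d)/φ(d).
Cyclic subgroups by order — order 1: 1; order 2: 7; order 3: 1; order 6: 1.
Total: 10.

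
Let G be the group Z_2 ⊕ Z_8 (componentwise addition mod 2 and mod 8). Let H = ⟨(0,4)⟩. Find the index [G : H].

|⟨(0,4)⟩| = 2 and |G| = 16.
By Lagrange, [G : H] = |G|/|H| = 16/2 = 8.

8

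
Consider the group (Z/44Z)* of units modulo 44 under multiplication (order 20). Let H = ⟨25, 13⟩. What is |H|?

10

|⟨25⟩| = 5 and |⟨13⟩| = 10, so |H| is a multiple of lcm(5, 10) = 10 and divides |G| = 20.
Closing under the operation: H = {1, 5, 9, 13, 17, 21, 25, 29, 37, 41}, so |H| = 10.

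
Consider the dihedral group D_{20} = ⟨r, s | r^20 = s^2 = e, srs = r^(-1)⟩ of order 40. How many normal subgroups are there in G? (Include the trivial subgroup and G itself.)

9

G has 48 subgroups. Checking conjugation-invariance by order — order 1: 1/1 normal; order 2: 1/21 normal; order 4: 1/11 normal; order 5: 1/1 normal; order 8: 0/5 normal; order 10: 1/5 normal; order 20: 3/3 normal; order 40: 1/1 normal.
Total normal subgroups: 9.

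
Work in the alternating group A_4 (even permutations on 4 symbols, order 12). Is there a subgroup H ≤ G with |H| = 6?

No

6 | 12, so Lagrange does not rule it out; but checking all subgroups of G, none has order 6.
(A_4 is the standard example that the converse of Lagrange fails.)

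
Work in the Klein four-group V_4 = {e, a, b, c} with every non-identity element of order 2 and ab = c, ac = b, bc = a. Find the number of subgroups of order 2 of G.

|G| = 4 and 2 | 4, so subgroups of order 2 are possible by Lagrange.
The subgroups of order 2 are: {e, a}; {e, b}; {e, c}.
So G has 3 subgroups of order 2.

3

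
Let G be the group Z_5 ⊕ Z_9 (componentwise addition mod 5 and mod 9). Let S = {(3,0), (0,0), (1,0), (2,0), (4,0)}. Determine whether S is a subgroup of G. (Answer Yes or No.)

|S| = 5 divides |G| = 45, consistent with Lagrange.
S contains the identity, every element's inverse is in S, and S is closed under +: it is a subgroup.
In fact S = ⟨(4,0)⟩.

Yes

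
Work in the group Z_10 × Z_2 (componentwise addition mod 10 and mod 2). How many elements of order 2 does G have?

3

An element (a,b) has order lcm(ord(a), ord(b)); count pairs with lcm equal to 2.
Enumerating gives 3 such elements.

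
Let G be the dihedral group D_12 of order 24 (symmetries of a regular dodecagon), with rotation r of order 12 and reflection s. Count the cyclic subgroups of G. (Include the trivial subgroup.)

18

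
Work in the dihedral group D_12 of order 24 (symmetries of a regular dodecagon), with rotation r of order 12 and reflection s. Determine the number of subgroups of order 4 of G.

7

|G| = 24 and 4 | 24, so subgroups of order 4 are possible by Lagrange.
The subgroups of order 4 are: {e, r^6, r^4s, r^10s}; {e, r^6, r^5s, r^11s}; {e, r^6, r^2s, r^8s}; {e, r^3, r^6, r^9}; … (7 in all).
So G has 7 subgroups of order 4.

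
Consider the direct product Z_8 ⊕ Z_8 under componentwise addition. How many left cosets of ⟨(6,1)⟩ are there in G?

|⟨(6,1)⟩| = 8 and |G| = 64.
By Lagrange, [G : H] = |G|/|H| = 64/8 = 8.

8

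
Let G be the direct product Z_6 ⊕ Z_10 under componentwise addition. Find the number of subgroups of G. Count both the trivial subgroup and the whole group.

|G| = 60, so by Lagrange every subgroup order divides 60. Divisors: 1, 2, 3, 4, 5, 6, 10, 12, 15, 20, 30, 60.
Subgroups by order — order 1: 1; order 2: 3; order 3: 1; order 4: 1; order 5: 1; order 6: 3; order 10: 3; order 12: 1; order 15: 1; order 20: 1; order 30: 3; order 60: 1.
Total: 1 + 3 + 1 + 1 + 1 + 3 + 3 + 1 + 1 + 1 + 3 + 1 = 20.

20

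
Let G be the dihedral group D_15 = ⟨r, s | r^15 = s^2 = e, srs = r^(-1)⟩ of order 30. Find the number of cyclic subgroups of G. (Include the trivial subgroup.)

Group the elements of G by the cyclic subgroup they generate; each cyclic subgroup of order d accounts for φ(d) elements.
Cyclic subgroups by order — order 1: 1; order 2: 15; order 3: 1; order 5: 1; order 15: 1.
Total: 19.

19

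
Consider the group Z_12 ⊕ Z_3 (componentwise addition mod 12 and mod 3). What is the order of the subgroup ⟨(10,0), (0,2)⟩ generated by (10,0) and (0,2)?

18

|⟨(10,0)⟩| = 6 and |⟨(0,2)⟩| = 3, so |H| is a multiple of lcm(6, 3) = 6 and divides |G| = 36.
Closing under the operation: H = {(0,0), (0,1), (0,2), (2,0), (2,1), (2,2), (4,0), (4,1), (4,2), (6,0), (6,1), (6,2), (8,0), (8,1), (8,2), (10,0), (10,1), (10,2)}, so |H| = 18.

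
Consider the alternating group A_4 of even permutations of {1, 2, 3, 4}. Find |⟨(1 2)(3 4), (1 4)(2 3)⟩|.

|⟨(1 2)(3 4)⟩| = 2 and |⟨(1 4)(2 3)⟩| = 2, so |H| is a multiple of lcm(2, 2) = 2 and divides |G| = 12.
Closing under the operation: H = {e, (1 2)(3 4), (1 3)(2 4), (1 4)(2 3)}, so |H| = 4.

4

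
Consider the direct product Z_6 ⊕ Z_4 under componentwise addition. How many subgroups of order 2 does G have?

|G| = 24 and 2 | 24, so subgroups of order 2 are possible by Lagrange.
The subgroups of order 2 are: {(0,0), (0,2)}; {(0,0), (3,0)}; {(0,0), (3,2)}.
So G has 3 subgroups of order 2.

3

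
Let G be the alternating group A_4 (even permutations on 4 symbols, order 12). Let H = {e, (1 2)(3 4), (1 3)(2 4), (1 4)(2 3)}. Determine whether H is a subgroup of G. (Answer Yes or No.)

Yes

|H| = 4 divides |G| = 12, consistent with Lagrange.
H contains the identity, every element's inverse is in H, and H is closed under ∘: it is a subgroup.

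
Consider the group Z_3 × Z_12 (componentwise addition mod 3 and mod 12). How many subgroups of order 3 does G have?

4

|G| = 36 and 3 | 36, so subgroups of order 3 are possible by Lagrange.
The subgroups of order 3 are: {(0,0), (0,4), (0,8)}; {(0,0), (1,0), (2,0)}; {(0,0), (1,4), (2,8)}; {(0,0), (1,8), (2,4)}.
So G has 4 subgroups of order 3.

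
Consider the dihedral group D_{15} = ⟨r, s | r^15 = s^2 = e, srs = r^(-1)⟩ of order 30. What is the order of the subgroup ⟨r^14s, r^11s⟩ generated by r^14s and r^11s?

|⟨r^14s⟩| = 2 and |⟨r^11s⟩| = 2, so |H| is a multiple of lcm(2, 2) = 2 and divides |G| = 30.
Closing under the operation: H = {e, r^3, r^6, r^9, r^12, r^2s, r^5s, r^8s, r^11s, r^14s}, so |H| = 10.

10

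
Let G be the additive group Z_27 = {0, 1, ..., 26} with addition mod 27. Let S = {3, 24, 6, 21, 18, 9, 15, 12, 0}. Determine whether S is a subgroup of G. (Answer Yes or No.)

Yes

|S| = 9 divides |G| = 27, consistent with Lagrange.
S contains the identity, every element's inverse is in S, and S is closed under +: it is a subgroup.
In fact S = ⟨3⟩.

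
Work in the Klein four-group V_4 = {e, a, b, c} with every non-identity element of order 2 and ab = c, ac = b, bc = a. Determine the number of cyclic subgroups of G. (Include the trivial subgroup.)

4

Each element a generates a cyclic subgroup ⟨a⟩; distinct elements may generate the same one (a cyclic group of order d has φ(d) generators).
Cyclic subgroups by order — order 1: 1; order 2: 3.
Total: 4.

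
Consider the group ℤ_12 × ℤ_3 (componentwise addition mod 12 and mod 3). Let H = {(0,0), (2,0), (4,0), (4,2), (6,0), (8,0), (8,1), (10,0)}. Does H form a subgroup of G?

No

|H| = 8 does not divide |G| = 36, so by Lagrange H is not a subgroup.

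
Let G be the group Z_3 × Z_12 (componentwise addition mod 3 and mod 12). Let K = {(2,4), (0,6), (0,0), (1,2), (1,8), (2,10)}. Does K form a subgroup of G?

|K| = 6 divides |G| = 36, consistent with Lagrange.
K contains the identity, every element's inverse is in K, and K is closed under +: it is a subgroup.
In fact K = ⟨(1,2)⟩.

Yes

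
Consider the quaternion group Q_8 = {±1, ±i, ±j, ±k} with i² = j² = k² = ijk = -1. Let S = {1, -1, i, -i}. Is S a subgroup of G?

|S| = 4 divides |G| = 8, consistent with Lagrange.
S contains the identity, every element's inverse is in S, and S is closed under ·: it is a subgroup.
In fact S = ⟨-i⟩.

Yes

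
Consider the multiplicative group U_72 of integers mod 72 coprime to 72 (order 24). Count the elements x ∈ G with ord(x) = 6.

Enumerating element orders in G gives 14 elements of order 6.

14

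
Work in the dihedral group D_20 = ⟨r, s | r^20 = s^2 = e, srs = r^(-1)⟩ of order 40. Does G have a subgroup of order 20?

Yes

20 | 40. A subgroup of order 20 is {e, r, r^2, r^3, r^4, r^5, r^6, r^7, r^8, r^9, r^10, r^11, r^12, r^13, r^14, r^15, r^16, r^17, r^18, r^19}.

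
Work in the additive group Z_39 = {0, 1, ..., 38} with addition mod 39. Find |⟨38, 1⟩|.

39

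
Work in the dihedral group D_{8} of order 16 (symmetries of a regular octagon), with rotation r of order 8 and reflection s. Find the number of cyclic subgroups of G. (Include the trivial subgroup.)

12

Each element a generates a cyclic subgroup ⟨a⟩; distinct elements may generate the same one (a cyclic group of order d has φ(d) generators).
Cyclic subgroups by order — order 1: 1; order 2: 9; order 4: 1; order 8: 1.
Total: 12.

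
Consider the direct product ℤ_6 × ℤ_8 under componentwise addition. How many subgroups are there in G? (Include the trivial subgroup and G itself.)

22

|G| = 48, so by Lagrange every subgroup order divides 48. Divisors: 1, 2, 3, 4, 6, 8, 12, 16, 24, 48.
Subgroups by order — order 1: 1; order 2: 3; order 3: 1; order 4: 3; order 6: 3; order 8: 3; order 12: 3; order 16: 1; order 24: 3; order 48: 1.
Total: 1 + 3 + 1 + 3 + 3 + 3 + 3 + 1 + 3 + 1 = 22.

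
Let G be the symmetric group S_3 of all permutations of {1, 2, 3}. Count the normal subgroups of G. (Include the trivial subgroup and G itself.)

G has 6 subgroups. Checking conjugation-invariance by order — order 1: 1/1 normal; order 2: 0/3 normal; order 3: 1/1 normal; order 6: 1/1 normal.
Total normal subgroups: 3.

3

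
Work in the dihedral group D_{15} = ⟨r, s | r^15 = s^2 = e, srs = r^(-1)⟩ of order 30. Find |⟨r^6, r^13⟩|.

15

|⟨r^6⟩| = 5 and |⟨r^13⟩| = 15, so |H| is a multiple of lcm(5, 15) = 15 and divides |G| = 30.
Closing under the operation: H = {e, r, r^2, r^3, r^4, r^5, r^6, r^7, r^8, r^9, r^10, r^11, r^12, r^13, r^14}, so |H| = 15.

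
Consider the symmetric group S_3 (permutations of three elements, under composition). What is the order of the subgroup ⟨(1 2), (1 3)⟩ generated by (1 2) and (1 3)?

6

|⟨(1 2)⟩| = 2 and |⟨(1 3)⟩| = 2, so |H| is a multiple of lcm(2, 2) = 2 and divides |G| = 6.
Closing {(1 2), (1 3)} under the group operation gives all of G, so |H| = 6.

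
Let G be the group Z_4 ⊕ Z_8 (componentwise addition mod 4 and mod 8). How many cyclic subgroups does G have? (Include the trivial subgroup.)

14

A cyclic subgroup of order d is generated by each of its φ(d) elements of order d, so the cyclic subgroups of order d number (#elements of order d)/φ(d).
Cyclic subgroups by order — order 1: 1; order 2: 3; order 4: 6; order 8: 4.
Total: 14.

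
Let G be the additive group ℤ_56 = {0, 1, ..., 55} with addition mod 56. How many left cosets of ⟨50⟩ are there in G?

|⟨50⟩| = 28 and |G| = 56.
By Lagrange, [G : H] = |G|/|H| = 56/28 = 2.

2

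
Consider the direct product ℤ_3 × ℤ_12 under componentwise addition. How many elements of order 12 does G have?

An element (a,b) has order lcm(ord(a), ord(b)); count pairs with lcm equal to 12.
Enumerating gives 16 such elements.

16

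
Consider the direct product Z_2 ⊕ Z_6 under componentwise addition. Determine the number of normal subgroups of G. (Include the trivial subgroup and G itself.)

G is abelian, so every subgroup is normal.
G has 10 subgroups in total, hence 10 normal subgroups.

10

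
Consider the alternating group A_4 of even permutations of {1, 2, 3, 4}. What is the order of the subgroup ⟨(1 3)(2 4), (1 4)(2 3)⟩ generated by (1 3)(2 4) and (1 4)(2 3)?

|⟨(1 3)(2 4)⟩| = 2 and |⟨(1 4)(2 3)⟩| = 2, so |H| is a multiple of lcm(2, 2) = 2 and divides |G| = 12.
Closing under the operation: H = {e, (1 2)(3 4), (1 3)(2 4), (1 4)(2 3)}, so |H| = 4.

4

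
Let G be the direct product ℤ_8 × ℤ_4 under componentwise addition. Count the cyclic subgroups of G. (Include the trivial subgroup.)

14

A cyclic subgroup of order d is generated by each of its φ(d) elements of order d, so the cyclic subgroups of order d number (#elements of order d)/φ(d).
Cyclic subgroups by order — order 1: 1; order 2: 3; order 4: 6; order 8: 4.
Total: 14.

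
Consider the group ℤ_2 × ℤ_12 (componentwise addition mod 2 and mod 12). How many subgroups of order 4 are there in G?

3

|G| = 24 and 4 | 24, so subgroups of order 4 are possible by Lagrange.
The subgroups of order 4 are: {(0,0), (0,3), (0,6), (0,9)}; {(0,0), (0,6), (1,0), (1,6)}; {(0,0), (0,6), (1,3), (1,9)}.
So G has 3 subgroups of order 4.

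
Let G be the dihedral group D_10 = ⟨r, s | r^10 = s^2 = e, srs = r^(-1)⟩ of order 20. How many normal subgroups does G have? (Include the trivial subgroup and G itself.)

G has 22 subgroups. Checking conjugation-invariance by order — order 1: 1/1 normal; order 2: 1/11 normal; order 4: 0/5 normal; order 5: 1/1 normal; order 10: 3/3 normal; order 20: 1/1 normal.
Total normal subgroups: 7.

7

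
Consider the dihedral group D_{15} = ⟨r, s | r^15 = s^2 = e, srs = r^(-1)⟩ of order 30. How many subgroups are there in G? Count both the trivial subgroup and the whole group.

|G| = 30, so by Lagrange every subgroup order divides 30. Divisors: 1, 2, 3, 5, 6, 10, 15, 30.
Subgroups by order — order 1: 1; order 2: 15; order 3: 1; order 5: 1; order 6: 5; order 10: 3; order 15: 1; order 30: 1.
Total: 1 + 15 + 1 + 1 + 5 + 3 + 1 + 1 = 28.

28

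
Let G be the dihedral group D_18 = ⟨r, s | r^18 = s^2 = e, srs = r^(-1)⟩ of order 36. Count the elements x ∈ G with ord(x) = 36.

No element of G has order 36 (even though 36 | 36).

0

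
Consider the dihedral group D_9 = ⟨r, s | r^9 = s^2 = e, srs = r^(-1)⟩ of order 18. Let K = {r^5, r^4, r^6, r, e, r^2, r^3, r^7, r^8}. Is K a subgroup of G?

|K| = 9 divides |G| = 18, consistent with Lagrange.
K contains the identity, every element's inverse is in K, and K is closed under ·: it is a subgroup.
In fact K = ⟨r^4⟩.

Yes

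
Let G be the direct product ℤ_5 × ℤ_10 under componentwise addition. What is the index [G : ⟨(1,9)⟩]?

5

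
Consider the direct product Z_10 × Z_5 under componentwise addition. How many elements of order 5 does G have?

An element (a,b) has order lcm(ord(a), ord(b)); count pairs with lcm equal to 5.
Enumerating gives 24 such elements.

24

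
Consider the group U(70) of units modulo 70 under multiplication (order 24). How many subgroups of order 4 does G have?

3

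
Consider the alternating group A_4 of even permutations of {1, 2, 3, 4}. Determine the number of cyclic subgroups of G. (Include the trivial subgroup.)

Group the elements of G by the cyclic subgroup they generate; each cyclic subgroup of order d accounts for φ(d) elements.
Cyclic subgroups by order — order 1: 1; order 2: 3; order 3: 4.
Total: 8.

8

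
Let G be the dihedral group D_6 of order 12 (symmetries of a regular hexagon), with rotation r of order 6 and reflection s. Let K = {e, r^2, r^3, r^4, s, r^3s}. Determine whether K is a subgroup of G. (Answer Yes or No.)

Closure fails: s · r^4 = r^2s ∉ K. So K is not a subgroup.

No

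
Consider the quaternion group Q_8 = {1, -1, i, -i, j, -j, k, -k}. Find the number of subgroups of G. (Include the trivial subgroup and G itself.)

|G| = 8, so by Lagrange every subgroup order divides 8. Divisors: 1, 2, 4, 8.
Subgroups by order — order 1: 1; order 2: 1; order 4: 3; order 8: 1.
Total: 1 + 1 + 3 + 1 = 6.

6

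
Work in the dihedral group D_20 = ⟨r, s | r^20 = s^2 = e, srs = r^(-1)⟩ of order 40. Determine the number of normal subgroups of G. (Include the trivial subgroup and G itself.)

G has 48 subgroups. Checking conjugation-invariance by order — order 1: 1/1 normal; order 2: 1/21 normal; order 4: 1/11 normal; order 5: 1/1 normal; order 8: 0/5 normal; order 10: 1/5 normal; order 20: 3/3 normal; order 40: 1/1 normal.
Total normal subgroups: 9.

9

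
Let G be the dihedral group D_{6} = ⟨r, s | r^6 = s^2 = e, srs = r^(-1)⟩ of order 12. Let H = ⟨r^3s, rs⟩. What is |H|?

|⟨r^3s⟩| = 2 and |⟨rs⟩| = 2, so |H| is a multiple of lcm(2, 2) = 2 and divides |G| = 12.
Closing under the operation: H = {e, r^2, r^4, rs, r^3s, r^5s}, so |H| = 6.

6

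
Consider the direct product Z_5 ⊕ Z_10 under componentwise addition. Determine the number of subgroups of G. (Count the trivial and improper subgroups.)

|G| = 50, so by Lagrange every subgroup order divides 50. Divisors: 1, 2, 5, 10, 25, 50.
Subgroups by order — order 1: 1; order 2: 1; order 5: 6; order 10: 6; order 25: 1; order 50: 1.
Total: 1 + 1 + 6 + 6 + 1 + 1 = 16.

16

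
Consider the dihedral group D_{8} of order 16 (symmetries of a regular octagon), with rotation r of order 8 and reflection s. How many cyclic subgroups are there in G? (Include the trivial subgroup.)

12

A cyclic subgroup of order d is generated by each of its φ(d) elements of order d, so the cyclic subgroups of order d number (#elements of order d)/φ(d).
Cyclic subgroups by order — order 1: 1; order 2: 9; order 4: 1; order 8: 1.
Total: 12.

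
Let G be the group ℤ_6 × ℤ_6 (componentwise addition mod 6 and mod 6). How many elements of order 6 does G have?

An element (a,b) has order lcm(ord(a), ord(b)); count pairs with lcm equal to 6.
Enumerating gives 24 such elements.

24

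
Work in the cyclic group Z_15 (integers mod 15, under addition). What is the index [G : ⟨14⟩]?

1

|⟨14⟩| = 15 and |G| = 15.
By Lagrange, [G : H] = |G|/|H| = 15/15 = 1.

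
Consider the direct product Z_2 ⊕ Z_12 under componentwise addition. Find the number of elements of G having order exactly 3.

An element (a,b) has order lcm(ord(a), ord(b)); count pairs with lcm equal to 3.
Enumerating gives 2 such elements.

2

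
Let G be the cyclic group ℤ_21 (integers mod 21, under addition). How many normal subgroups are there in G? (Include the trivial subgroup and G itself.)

4

G is abelian, so every subgroup is normal.
G has 4 subgroups in total, hence 4 normal subgroups.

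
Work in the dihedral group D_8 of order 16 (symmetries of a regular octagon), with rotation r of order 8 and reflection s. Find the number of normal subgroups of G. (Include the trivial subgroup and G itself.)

G has 19 subgroups. Checking conjugation-invariance by order — order 1: 1/1 normal; order 2: 1/9 normal; order 4: 1/5 normal; order 8: 3/3 normal; order 16: 1/1 normal.
Total normal subgroups: 7.

7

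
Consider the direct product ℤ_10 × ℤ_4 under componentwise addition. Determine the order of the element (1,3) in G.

20

The order of (1,3) in Z_10 × Z_4 is lcm(ord(1) in Z_10, ord(3) in Z_4).
ord(1) = 10 and ord(3) = 4, so |⟨(1,3)⟩| = lcm(10, 4) = 20.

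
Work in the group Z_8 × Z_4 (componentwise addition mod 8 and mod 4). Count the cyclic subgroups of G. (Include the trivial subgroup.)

14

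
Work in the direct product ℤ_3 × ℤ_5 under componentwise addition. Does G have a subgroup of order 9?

No

9 does not divide |G| = 15, so by Lagrange no subgroup of order 9 exists.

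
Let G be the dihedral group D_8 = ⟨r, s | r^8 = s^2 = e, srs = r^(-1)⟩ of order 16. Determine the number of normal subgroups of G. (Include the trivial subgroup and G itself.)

G has 19 subgroups. Checking conjugation-invariance by order — order 1: 1/1 normal; order 2: 1/9 normal; order 4: 1/5 normal; order 8: 3/3 normal; order 16: 1/1 normal.
Total normal subgroups: 7.

7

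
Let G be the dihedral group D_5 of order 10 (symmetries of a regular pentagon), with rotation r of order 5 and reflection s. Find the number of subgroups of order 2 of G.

5

|G| = 10 and 2 | 10, so subgroups of order 2 are possible by Lagrange.
The subgroups of order 2 are: {e, r^2s}; {e, r^3s}; {e, r^4s}; {e, rs}; … (5 in all).
So G has 5 subgroups of order 2.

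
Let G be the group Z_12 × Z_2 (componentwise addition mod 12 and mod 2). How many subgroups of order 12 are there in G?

3

|G| = 24 and 12 | 24, so subgroups of order 12 are possible by Lagrange.
The subgroups of order 12 are: {(0,0), (0,1), (2,0), (2,1), (4,0), (4,1), (6,0), (6,1), (8,0), (8,1), (10,0), (10,1)}; {(0,0), (1,0), (2,0), (3,0), (4,0), (5,0), (6,0), (7,0), (8,0), (9,0), (10,0), (11,0)}; {(0,0), (1,1), (2,0), (3,1), (4,0), (5,1), (6,0), (7,1), (8,0), (9,1), (10,0), (11,1)}.
So G has 3 subgroups of order 12.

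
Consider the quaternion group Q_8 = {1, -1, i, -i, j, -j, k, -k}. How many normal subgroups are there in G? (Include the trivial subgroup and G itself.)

6

G has 6 subgroups. Checking conjugation-invariance by order — order 1: 1/1 normal; order 2: 1/1 normal; order 4: 3/3 normal; order 8: 1/1 normal.
Total normal subgroups: 6.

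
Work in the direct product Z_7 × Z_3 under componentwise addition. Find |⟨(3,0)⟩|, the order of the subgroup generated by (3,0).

7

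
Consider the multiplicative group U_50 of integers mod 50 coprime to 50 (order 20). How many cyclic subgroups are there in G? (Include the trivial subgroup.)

6

Each element a generates a cyclic subgroup ⟨a⟩; distinct elements may generate the same one (a cyclic group of order d has φ(d) generators).
Cyclic subgroups by order — order 1: 1; order 2: 1; order 4: 1; order 5: 1; order 10: 1; order 20: 1.
Total: 6.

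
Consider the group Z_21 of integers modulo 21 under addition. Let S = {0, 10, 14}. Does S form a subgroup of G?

No

10 ∈ S but its inverse 11 ∉ S, so S is not a subgroup.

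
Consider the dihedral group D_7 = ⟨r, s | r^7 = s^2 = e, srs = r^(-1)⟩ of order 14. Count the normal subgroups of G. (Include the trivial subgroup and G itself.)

G has 10 subgroups. Checking conjugation-invariance by order — order 1: 1/1 normal; order 2: 0/7 normal; order 7: 1/1 normal; order 14: 1/1 normal.
Total normal subgroups: 3.

3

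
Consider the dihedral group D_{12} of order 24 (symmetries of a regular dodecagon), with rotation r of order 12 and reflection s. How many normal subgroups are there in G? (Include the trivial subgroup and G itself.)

9

G has 34 subgroups. Checking conjugation-invariance by order — order 1: 1/1 normal; order 2: 1/13 normal; order 3: 1/1 normal; order 4: 1/7 normal; order 6: 1/5 normal; order 8: 0/3 normal; order 12: 3/3 normal; order 24: 1/1 normal.
Total normal subgroups: 9.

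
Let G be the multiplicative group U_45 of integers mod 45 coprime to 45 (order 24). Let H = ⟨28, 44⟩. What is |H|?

8

|⟨28⟩| = 4 and |⟨44⟩| = 2, so |H| is a multiple of lcm(4, 2) = 4 and divides |G| = 24.
Closing under the operation: H = {1, 8, 17, 19, 26, 28, 37, 44}, so |H| = 8.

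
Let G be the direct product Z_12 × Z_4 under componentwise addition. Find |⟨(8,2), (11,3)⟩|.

|⟨(8,2)⟩| = 6 and |⟨(11,3)⟩| = 12, so |H| is a multiple of lcm(6, 12) = 12 and divides |G| = 48.
Closing under the operation: H = {(0,0), (0,2), (1,1), (1,3), (2,0), (2,2), (3,1), (3,3), (4,0), (4,2), (5,1), (5,3), (6,0), (6,2), (7,1), (7,3), (8,0), (8,2), (9,1), (9,3), (10,0), (10,2), (11,1), (11,3)}, so |H| = 24.

24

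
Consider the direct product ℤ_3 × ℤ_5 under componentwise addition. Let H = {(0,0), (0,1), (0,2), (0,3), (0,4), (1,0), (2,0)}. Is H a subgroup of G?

|H| = 7 does not divide |G| = 15, so by Lagrange H is not a subgroup.

No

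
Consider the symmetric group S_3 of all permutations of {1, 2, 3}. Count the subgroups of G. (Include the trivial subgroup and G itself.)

6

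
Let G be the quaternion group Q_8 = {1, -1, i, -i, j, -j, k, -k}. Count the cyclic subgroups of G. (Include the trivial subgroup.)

Group the elements of G by the cyclic subgroup they generate; each cyclic subgroup of order d accounts for φ(d) elements.
Cyclic subgroups by order — order 1: 1; order 2: 1; order 4: 3.
Total: 5.

5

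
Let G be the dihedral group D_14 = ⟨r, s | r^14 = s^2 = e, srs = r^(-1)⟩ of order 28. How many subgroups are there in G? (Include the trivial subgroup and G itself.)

28

|G| = 28, so by Lagrange every subgroup order divides 28. Divisors: 1, 2, 4, 7, 14, 28.
Subgroups by order — order 1: 1; order 2: 15; order 4: 7; order 7: 1; order 14: 3; order 28: 1.
Total: 1 + 15 + 7 + 1 + 3 + 1 = 28.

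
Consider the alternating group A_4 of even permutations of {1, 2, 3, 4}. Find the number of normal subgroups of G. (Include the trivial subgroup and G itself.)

3

G has 10 subgroups. Checking conjugation-invariance by order — order 1: 1/1 normal; order 2: 0/3 normal; order 3: 0/4 normal; order 4: 1/1 normal; order 12: 1/1 normal.
Total normal subgroups: 3.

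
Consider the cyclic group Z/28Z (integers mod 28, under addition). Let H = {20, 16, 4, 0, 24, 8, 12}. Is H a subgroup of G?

|H| = 7 divides |G| = 28, consistent with Lagrange.
H contains the identity, every element's inverse is in H, and H is closed under +: it is a subgroup.
In fact H = ⟨16⟩.

Yes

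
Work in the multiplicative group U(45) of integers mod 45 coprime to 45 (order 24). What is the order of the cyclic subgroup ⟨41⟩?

6

Compute successive powers of 41 mod 45: 41, 16, 26, 31, 11, 1; 41^6 ≡ 1 (mod 45).
So |⟨41⟩| = 6.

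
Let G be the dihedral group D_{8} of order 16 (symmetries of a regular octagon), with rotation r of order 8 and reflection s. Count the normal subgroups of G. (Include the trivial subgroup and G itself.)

G has 19 subgroups. Checking conjugation-invariance by order — order 1: 1/1 normal; order 2: 1/9 normal; order 4: 1/5 normal; order 8: 3/3 normal; order 16: 1/1 normal.
Total normal subgroups: 7.

7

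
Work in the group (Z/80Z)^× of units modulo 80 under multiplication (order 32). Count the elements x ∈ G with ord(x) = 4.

24

Enumerating element orders in G gives 24 elements of order 4.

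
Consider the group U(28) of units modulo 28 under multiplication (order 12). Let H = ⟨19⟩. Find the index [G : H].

2

|⟨19⟩| = 6 and |G| = 12.
By Lagrange, [G : H] = |G|/|H| = 12/6 = 2.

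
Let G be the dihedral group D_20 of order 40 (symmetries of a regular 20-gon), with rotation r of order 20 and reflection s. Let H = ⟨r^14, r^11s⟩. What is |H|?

20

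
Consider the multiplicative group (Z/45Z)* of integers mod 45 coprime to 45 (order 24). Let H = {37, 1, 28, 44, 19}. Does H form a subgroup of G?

No

|H| = 5 does not divide |G| = 24, so by Lagrange H is not a subgroup.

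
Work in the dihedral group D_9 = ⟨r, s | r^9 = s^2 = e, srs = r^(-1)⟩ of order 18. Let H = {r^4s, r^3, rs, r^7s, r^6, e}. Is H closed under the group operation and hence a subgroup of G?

|H| = 6 divides |G| = 18, consistent with Lagrange.
H contains the identity, every element's inverse is in H, and H is closed under ·: it is a subgroup.

Yes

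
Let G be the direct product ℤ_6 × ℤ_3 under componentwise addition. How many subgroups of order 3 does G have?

4

|G| = 18 and 3 | 18, so subgroups of order 3 are possible by Lagrange.
The subgroups of order 3 are: {(0,0), (0,1), (0,2)}; {(0,0), (2,0), (4,0)}; {(0,0), (2,1), (4,2)}; {(0,0), (2,2), (4,1)}.
So G has 4 subgroups of order 3.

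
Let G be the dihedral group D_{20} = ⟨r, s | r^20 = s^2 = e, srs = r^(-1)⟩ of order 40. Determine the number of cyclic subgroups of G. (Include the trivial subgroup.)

Group the elements of G by the cyclic subgroup they generate; each cyclic subgroup of order d accounts for φ(d) elements.
Cyclic subgroups by order — order 1: 1; order 2: 21; order 4: 1; order 5: 1; order 10: 1; order 20: 1.
Total: 26.

26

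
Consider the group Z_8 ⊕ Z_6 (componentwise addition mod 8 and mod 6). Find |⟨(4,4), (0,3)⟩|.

|⟨(4,4)⟩| = 6 and |⟨(0,3)⟩| = 2, so |H| is a multiple of lcm(6, 2) = 6 and divides |G| = 48.
Closing under the operation: H = {(0,0), (0,1), (0,2), (0,3), (0,4), (0,5), (4,0), (4,1), (4,2), (4,3), (4,4), (4,5)}, so |H| = 12.

12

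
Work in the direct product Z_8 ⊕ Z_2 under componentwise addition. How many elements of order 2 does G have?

3

An element (a,b) has order lcm(ord(a), ord(b)); count pairs with lcm equal to 2.
Enumerating gives 3 such elements.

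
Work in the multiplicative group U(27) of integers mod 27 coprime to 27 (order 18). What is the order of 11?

Compute successive powers of 11 mod 27: 11, 13, 8, 7, 23, 10, 2, 22, …; 11^18 ≡ 1 (mod 27).
So |⟨11⟩| = 18.

18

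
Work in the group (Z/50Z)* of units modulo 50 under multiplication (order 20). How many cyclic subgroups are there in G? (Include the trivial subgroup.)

6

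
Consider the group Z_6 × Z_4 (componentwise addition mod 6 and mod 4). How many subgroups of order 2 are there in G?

3

|G| = 24 and 2 | 24, so subgroups of order 2 are possible by Lagrange.
The subgroups of order 2 are: {(0,0), (0,2)}; {(0,0), (3,0)}; {(0,0), (3,2)}.
So G has 3 subgroups of order 2.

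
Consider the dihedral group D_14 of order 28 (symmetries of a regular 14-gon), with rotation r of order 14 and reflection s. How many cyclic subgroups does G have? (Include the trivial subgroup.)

A cyclic subgroup of order d is generated by each of its φ(d) elements of order d, so the cyclic subgroups of order d number (#elements of order d)/φ(d).
Cyclic subgroups by order — order 1: 1; order 2: 15; order 7: 1; order 14: 1.
Total: 18.

18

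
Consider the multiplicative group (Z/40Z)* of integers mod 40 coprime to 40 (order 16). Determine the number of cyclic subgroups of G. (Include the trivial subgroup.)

12

Each element a generates a cyclic subgroup ⟨a⟩; distinct elements may generate the same one (a cyclic group of order d has φ(d) generators).
Cyclic subgroups by order — order 1: 1; order 2: 7; order 4: 4.
Total: 12.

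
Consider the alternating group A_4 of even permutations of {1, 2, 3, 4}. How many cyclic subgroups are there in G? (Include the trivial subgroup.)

8

A cyclic subgroup of order d is generated by each of its φ(d) elements of order d, so the cyclic subgroups of order d number (#elements of order d)/φ(d).
Cyclic subgroups by order — order 1: 1; order 2: 3; order 3: 4.
Total: 8.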